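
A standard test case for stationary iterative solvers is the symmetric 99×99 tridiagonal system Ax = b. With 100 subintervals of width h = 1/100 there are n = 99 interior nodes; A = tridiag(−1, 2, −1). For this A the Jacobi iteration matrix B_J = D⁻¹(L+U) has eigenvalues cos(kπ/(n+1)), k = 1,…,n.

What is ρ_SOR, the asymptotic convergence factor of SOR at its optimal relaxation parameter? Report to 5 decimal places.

ρ_SOR = 0.93909

With n=99, ρ(Jacobi) = cos(π/100) = 0.99951.
√(1 − cos²(π/100)) = sin(π/100) ≈ 0.031411.
[ω*] 2 ÷ (1 + 0.031411) = 2 ÷ 1.031411 = 1.93909.
[ρ_SOR] ω* − 1 = 0.93909.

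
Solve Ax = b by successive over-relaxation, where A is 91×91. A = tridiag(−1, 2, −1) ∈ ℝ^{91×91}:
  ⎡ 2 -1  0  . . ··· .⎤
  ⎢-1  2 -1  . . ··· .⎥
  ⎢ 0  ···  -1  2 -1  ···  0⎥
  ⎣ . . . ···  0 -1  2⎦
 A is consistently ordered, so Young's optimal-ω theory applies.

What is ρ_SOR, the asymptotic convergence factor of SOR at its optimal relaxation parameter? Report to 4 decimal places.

ρ_SOR = 0.9340

With n=91, ρ(Jacobi) = cos(π/92) = 0.9994.
√(1−ρ_J²) = |sin(π/92)| = 0.03414
ω* = 2/(1+0.03414) = 1.9340
ρ_SOR = ω* − 1 ≈ 0.9340.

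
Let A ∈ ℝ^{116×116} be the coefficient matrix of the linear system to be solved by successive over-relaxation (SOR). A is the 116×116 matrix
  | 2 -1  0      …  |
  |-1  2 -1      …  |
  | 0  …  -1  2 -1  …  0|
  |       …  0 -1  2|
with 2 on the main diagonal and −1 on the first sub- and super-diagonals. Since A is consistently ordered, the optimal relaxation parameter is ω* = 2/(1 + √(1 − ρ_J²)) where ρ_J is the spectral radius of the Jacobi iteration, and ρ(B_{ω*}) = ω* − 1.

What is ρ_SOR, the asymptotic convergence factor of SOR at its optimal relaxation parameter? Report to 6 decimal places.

ρ_SOR = 0.947708

[ρ_J] n=116: ρ(B_J) = cos(π/(n+1)) = cos(π/117) = 0.999640.
√(1 − cos²(π/117)) = sin(π/117) ≈ 0.0268480.
ω* = 2/(1+0.0268480) = 1.947708
Hence ρ(B_{ω*}) = 1.947708 − 1 = 0.947708.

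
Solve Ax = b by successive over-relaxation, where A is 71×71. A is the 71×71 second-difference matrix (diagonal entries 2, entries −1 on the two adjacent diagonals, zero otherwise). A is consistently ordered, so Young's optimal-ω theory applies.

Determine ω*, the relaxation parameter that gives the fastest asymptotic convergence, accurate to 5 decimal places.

ω* = 1.91641

n=71: λ(B_J) = 1 − λ(A)/2 = cos(kπ/72); k=1 gives ρ_J = 0.99905.
root = sin(π/72) = 0.043619  (since 1−cos² = sin²).
So ω* = 2/1.043619 = 1.91641 (Young).
[ρ_SOR] ω* − 1 = 0.91641.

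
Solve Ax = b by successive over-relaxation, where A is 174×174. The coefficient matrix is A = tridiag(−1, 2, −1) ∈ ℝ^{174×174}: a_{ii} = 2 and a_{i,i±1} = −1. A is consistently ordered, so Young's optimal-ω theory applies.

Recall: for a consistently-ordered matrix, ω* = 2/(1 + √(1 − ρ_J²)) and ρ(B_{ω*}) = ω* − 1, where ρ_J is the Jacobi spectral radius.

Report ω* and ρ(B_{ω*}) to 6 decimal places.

ω* = 1.964731, ρ_SOR = 0.964731

½·tridiag(1,0,1) at n=174: λ_k = cos(kπ/175); max |λ| at k=1 ⇒ ρ_J = cos(π/175) ≈ 0.999839.
√(1−ρ_J²) = |sin(π/175)| = 0.0179510
ω* = 2/(1 + 0.0179510) = 2/1.0179510 = 1.964731.
and ρ(B_{ω*}) = 1.964731 − 1 = 0.964731.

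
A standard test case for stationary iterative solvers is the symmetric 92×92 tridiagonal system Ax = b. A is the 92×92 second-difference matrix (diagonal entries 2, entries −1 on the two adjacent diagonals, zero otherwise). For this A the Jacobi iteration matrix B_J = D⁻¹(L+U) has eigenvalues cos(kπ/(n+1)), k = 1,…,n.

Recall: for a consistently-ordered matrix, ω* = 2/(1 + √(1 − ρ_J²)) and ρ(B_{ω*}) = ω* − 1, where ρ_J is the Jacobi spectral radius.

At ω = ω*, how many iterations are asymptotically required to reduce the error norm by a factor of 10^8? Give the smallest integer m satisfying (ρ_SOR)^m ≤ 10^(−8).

m = 273

spectrum of D⁻¹(L+U) = {cos(kπ/93) : 1≤k≤92}; ρ_J = cos(π/93) = 0.9994295.
√(1−ρ_J²) simplifies to sin(π/93) = 0.0337741.
Young: ω* = 2/(1+√(1−ρ_J²)) = 2/(1+0.0337741) = 2/1.0337741 = 1.9346586.
Hence ρ(B_{ω*}) = 1.9346586 − 1 = 0.9346586.
Need (0.9346586)^m ≤ 10^(−8): m ≥ 8·ln10/|ln 0.9346586| = 18.4207/0.067574 = 272.600 ⇒ m = 273.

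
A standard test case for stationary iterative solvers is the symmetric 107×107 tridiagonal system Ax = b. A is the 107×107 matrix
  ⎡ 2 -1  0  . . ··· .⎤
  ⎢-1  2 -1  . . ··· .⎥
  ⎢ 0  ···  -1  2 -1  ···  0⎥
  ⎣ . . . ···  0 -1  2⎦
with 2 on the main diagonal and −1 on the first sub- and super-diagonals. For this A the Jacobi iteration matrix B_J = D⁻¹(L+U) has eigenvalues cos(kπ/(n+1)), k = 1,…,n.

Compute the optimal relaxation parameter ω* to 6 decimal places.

ω* = 1.943475

½·tridiag(1,0,1) at n=107: λ_k = cos(kπ/108); max |λ| at k=1 ⇒ ρ_J = cos(π/108) ≈ 0.999577.
√(1−ρ_J²) simplifies to sin(π/108) = 0.0290847.
So ω* = 2/1.0290847 = 1.943475 (Young).
and ρ(B_{ω*}) = 1.943475 − 1 = 0.943475.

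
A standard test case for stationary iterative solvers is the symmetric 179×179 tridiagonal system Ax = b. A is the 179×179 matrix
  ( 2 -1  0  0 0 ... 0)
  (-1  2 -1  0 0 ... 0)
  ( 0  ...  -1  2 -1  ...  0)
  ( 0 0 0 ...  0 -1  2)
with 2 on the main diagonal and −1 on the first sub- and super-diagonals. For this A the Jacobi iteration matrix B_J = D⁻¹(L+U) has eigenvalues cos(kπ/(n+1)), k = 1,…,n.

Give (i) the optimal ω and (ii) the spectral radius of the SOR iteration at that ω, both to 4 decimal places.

ω* = 1.9657, ρ_SOR = 0.9657

n=179: λ(B_J) = 1 − λ(A)/2 = cos(kπ/180); k=1 gives ρ_J = 0.9998.
√(1 − cos²(π/180)) = sin(π/180) ≈ 0.01745.
ω* = 2 / (1 + 0.01745) = 2 / 1.01745 ≈ 1.9657.
At ω = 1.9657 every |λ(B_ω)| = ω−1, so ρ_SOR = 0.9657.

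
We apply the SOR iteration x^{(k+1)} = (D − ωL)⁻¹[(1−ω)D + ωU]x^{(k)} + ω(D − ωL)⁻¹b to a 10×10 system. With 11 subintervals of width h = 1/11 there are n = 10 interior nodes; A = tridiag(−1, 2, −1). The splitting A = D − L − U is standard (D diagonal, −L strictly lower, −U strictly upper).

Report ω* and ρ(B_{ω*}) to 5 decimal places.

n=10: λ(B_J) = 1 − λ(A)/2 = cos(kπ/11); k=1 gives ρ_J = 0.95949.
√(1−ρ_J²) simplifies to sin(π/11) = 0.281733.
So ω* = 2/1.281733 = 1.56039 (Young).
At ω = 1.56039 every |λ(B_ω)| = ω−1, so ρ_SOR = 0.56039.

ω* = 1.56039, ρ_SOR = 0.56039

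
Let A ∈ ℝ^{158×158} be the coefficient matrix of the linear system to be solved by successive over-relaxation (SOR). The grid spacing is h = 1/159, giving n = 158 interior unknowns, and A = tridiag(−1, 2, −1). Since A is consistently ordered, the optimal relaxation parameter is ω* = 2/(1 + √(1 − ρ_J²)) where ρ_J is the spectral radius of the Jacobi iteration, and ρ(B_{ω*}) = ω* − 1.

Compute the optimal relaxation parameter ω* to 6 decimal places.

½·tridiag(1,0,1) at n=158: λ_k = cos(kπ/159); max |λ| at k=1 ⇒ ρ_J = cos(π/159) ≈ 0.999805.
√(1 − cos²(π/159)) = sin(π/159) ≈ 0.0197572.
So ω* = 2/1.0197572 = 1.961251 (Young).
and ρ(B_{ω*}) = 1.961251 − 1 = 0.961251.

ω* = 1.961251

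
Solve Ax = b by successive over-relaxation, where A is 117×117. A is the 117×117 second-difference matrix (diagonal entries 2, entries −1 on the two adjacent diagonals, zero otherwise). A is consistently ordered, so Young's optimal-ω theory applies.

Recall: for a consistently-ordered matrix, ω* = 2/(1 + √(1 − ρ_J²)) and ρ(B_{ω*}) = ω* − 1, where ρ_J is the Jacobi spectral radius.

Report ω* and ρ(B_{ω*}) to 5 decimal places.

n=117: λ(B_J) = 1 − λ(A)/2 = cos(kπ/118); k=1 gives ρ_J = 0.99965.
root = sin(π/118) = 0.026621  (since 1−cos² = sin²).
Then 2/(1+√(1−ρ_J²)) = 2/(1+0.026621); ω* = 2/1.026621 = 1.94814.
[ρ_SOR] ω* − 1 = 0.94814.

ω* = 1.94814, ρ_SOR = 0.94814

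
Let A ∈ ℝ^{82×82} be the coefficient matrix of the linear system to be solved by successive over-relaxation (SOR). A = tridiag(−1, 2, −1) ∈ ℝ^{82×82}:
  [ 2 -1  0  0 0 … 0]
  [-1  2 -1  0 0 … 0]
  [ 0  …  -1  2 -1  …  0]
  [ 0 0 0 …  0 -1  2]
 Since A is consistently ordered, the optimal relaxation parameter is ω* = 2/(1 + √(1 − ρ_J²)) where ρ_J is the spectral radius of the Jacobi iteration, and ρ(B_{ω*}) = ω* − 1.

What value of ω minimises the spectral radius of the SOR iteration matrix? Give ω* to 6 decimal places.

ω* = 1.927077

With n=82, ρ(Jacobi) = cos(π/83) = 0.999284.
√(1−ρ_J²) = |sin(π/83)| = 0.0378415
Then 2/(1+√(1−ρ_J²)) = 2/(1+0.0378415); ω* = 2/1.0378415 = 1.927077.
ρ_SOR = ω* − 1 = 1.927077 − 1 = 0.927077.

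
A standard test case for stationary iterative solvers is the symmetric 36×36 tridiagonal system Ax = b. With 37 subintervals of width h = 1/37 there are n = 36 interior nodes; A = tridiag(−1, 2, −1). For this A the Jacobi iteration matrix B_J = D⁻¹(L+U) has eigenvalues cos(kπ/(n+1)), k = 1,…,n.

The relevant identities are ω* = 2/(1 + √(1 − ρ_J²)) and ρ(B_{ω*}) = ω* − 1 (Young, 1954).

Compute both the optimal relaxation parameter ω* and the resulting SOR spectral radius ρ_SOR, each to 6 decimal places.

ω* = 1.843648, ρ_SOR = 0.843648

n=36: λ(B_J) = 1 − λ(A)/2 = cos(kπ/37); k=1 gives ρ_J = 0.996397.
√(1−ρ_J²) simplifies to sin(π/37) = 0.0848059.
ω* = 2/(1 + 0.0848059) = 2/1.0848059 = 1.843648.
and ρ(B_{ω*}) = 1.843648 − 1 = 0.843648.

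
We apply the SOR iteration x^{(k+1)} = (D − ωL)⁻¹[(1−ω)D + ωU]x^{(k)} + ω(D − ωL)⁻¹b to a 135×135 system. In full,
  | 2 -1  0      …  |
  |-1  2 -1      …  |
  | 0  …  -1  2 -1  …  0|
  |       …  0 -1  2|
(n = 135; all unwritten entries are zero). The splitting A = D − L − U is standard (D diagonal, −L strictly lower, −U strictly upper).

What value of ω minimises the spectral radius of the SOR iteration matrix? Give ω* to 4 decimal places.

ω* = 1.9548

n=135: λ(B_J) = 1 − λ(A)/2 = cos(kπ/136); k=1 gives ρ_J = 0.9997.
root = sin(π/136) = 0.02310  (since 1−cos² = sin²).
[ω*] 2 ÷ (1 + 0.02310) = 2 ÷ 1.02310 = 1.9548.
and ρ(B_{ω*}) = 1.9548 − 1 = 0.9548.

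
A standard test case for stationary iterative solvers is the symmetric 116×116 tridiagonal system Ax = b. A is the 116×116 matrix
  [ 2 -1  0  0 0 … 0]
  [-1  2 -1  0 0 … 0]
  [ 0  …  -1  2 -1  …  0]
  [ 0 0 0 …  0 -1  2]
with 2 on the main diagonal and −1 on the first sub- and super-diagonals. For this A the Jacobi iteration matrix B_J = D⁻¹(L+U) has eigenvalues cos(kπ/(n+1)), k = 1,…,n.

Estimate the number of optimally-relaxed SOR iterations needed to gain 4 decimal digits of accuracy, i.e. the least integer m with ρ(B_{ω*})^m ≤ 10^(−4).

½·tridiag(1,0,1) at n=116: λ_k = cos(kπ/117); max |λ| at k=1 ⇒ ρ_J = cos(π/117) ≈ 0.9996395.
1 − cos²(π/117) = sin²(π/117) ⇒ √(1−ρ_J²) = sin(π/117) = 0.0268480.
ω* = 2 / (1 + 0.0268480) = 2 / 1.0268480 ≈ 1.9477079.
Hence ρ(B_{ω*}) = 1.9477079 − 1 = 0.9477079.
ρ_SOR^m ≤ 10^(−4) ⇔ m ≥ 4·ln10/(−ln 0.9477079) = 9.21034/0.0537089 = 171.486; m = ⌈171.486⌉ = 172.

m = 172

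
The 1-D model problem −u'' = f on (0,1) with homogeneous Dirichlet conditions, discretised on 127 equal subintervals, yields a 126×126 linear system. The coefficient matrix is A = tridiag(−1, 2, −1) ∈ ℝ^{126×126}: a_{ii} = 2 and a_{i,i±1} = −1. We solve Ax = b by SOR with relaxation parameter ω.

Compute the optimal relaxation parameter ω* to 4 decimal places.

[ρ_J] n=126: ρ(B_J) = cos(π/(n+1)) = cos(π/127) = 0.9997.
√(1 − cos²(π/127)) = sin(π/127) ≈ 0.02473.
Then 2/(1+√(1−ρ_J²)) = 2/(1+0.02473); ω* = 2/1.02473 = 1.9517.
and ρ(B_{ω*}) = 1.9517 − 1 = 0.9517.

ω* = 1.9517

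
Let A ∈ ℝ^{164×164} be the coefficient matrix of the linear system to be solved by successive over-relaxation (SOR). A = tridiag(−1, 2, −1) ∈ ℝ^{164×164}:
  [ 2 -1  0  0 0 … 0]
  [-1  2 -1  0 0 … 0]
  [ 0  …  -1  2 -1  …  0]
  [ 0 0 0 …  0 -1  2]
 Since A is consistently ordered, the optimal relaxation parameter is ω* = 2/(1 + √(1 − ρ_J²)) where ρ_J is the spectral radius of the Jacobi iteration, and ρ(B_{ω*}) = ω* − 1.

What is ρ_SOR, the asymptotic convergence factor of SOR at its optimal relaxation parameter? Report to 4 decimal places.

[ρ_J] n=164: ρ(B_J) = cos(π/(n+1)) = cos(π/165) = 0.9998.
1 − cos²(π/165) = sin²(π/165) ⇒ √(1−ρ_J²) = sin(π/165) = 0.01904.
ω* = 2/(1 + 0.01904) = 2/1.01904 = 1.9626.
ρ_SOR = ω* − 1 = 1.9626 − 1 = 0.9626.

ρ_SOR = 0.9626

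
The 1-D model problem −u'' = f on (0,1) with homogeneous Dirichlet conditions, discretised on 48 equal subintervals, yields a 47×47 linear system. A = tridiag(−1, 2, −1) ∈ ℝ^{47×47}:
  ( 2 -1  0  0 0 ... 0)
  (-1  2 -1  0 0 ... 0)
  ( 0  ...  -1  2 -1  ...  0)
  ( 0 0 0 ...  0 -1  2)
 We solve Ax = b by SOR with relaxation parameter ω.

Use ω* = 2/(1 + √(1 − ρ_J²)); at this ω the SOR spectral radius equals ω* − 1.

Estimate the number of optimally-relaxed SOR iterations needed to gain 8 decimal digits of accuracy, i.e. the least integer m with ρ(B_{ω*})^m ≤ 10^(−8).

B_J for the 47×47 system has eigenvalues cos(kπ/48); ρ_J = cos(π/48) = 0.9978589.
1 − cos²(π/48) = sin²(π/48) ⇒ √(1−ρ_J²) = sin(π/48) = 0.0654031.
ω* = 2 / (1 + 0.0654031) = 2 / 1.0654031 ≈ 1.8772237.
At ω = 1.8772237 every |λ(B_ω)| = ω−1, so ρ_SOR = 0.8772237.
For 8 digits: m = 8·ln10 / (−ln 0.8772237) = 18.4207/0.130993 = 140.624; round up → m = 141.

m = 141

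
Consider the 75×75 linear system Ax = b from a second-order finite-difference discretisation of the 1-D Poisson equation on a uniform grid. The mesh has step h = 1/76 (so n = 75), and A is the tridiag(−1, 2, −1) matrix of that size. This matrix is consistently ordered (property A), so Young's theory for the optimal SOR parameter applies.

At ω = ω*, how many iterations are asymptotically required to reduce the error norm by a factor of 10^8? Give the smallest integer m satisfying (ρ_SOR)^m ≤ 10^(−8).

n=75: λ(B_J) = 1 − λ(A)/2 = cos(kπ/76); k=1 gives ρ_J = 0.9991458.
√(1−ρ_J²) simplifies to sin(π/76) = 0.0413250.
Young: ω* = 2/(1+√(1−ρ_J²)) = 2/(1+0.0413250) = 2/1.0413250 = 1.9206300.
and ρ(B_{ω*}) = 1.9206300 − 1 = 0.9206300.
m ≥ 8·ln10 / (−ln 0.9206300) = 222.749; smallest integer m = 223.

m = 223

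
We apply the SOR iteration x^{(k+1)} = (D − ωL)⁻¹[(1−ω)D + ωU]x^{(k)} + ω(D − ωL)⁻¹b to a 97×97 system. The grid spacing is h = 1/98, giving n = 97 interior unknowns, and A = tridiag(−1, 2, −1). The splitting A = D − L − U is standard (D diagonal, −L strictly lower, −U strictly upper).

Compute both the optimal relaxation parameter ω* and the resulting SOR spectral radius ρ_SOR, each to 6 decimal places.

½·tridiag(1,0,1) at n=97: λ_k = cos(kπ/98); max |λ| at k=1 ⇒ ρ_J = cos(π/98) ≈ 0.999486.
root = sin(π/98) = 0.0320516  (since 1−cos² = sin²).
Young: ω* = 2/(1+√(1−ρ_J²)) = 2/(1+0.0320516) = 2/1.0320516 = 1.937888.
At ω = 1.937888 every |λ(B_ω)| = ω−1, so ρ_SOR = 0.937888.

ω* = 1.937888, ρ_SOR = 0.937888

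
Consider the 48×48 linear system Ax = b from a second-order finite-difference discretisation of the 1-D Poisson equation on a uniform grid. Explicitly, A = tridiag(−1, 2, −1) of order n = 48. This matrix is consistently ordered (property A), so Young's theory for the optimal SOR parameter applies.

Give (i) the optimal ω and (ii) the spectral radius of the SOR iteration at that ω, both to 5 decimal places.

With n=48, ρ(Jacobi) = cos(π/49) = 0.99795.
√(1−ρ_J²) simplifies to sin(π/49) = 0.064070.
Young: ω* = 2/(1+√(1−ρ_J²)) = 2/(1+0.064070) = 2/1.064070 = 1.87958.
At ω = 1.87958 every |λ(B_ω)| = ω−1, so ρ_SOR = 0.87958.

ω* = 1.87958, ρ_SOR = 0.87958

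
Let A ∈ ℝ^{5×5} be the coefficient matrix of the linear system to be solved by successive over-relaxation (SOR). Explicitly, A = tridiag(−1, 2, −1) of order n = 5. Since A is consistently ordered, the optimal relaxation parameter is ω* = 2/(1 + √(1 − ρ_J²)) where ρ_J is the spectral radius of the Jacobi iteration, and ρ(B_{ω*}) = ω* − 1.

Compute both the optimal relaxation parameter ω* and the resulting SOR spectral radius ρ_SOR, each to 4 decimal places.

B_J for the 5×5 system has eigenvalues cos(kπ/6); ρ_J = cos(π/6) = 0.8660.
√(1 − cos²(π/6)) = sin(π/6) ≈ 0.50000.
Then 2/(1+√(1−ρ_J²)) = 2/(1+0.50000); ω* = 2/1.50000 = 1.3333.
Hence ρ(B_{ω*}) = 1.3333 − 1 = 0.3333.

ω* = 1.3333, ρ_SOR = 0.3333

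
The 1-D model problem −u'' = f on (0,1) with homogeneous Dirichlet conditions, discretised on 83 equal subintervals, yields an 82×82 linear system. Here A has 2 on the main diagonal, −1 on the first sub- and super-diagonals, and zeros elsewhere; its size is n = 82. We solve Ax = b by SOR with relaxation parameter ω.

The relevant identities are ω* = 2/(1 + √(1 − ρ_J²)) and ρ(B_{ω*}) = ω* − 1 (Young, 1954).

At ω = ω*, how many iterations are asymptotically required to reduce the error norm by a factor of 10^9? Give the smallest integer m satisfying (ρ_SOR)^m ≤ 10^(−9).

ρ_J = max_k |cos(kπ/83)| = cos(π/83) = 0.9992838
√(1−ρ_J²) = |sin(π/83)| = 0.0378415
ω* = 2 / (1 + 0.0378415) = 2 / 1.0378415 ≈ 1.9270765.
ρ_SOR = ω* − 1 ≈ 0.9270765.
For 9 digits: m = 9·ln10 / (−ln 0.9270765) = 20.7233/0.0757192 = 273.686; round up → m = 274.

m = 274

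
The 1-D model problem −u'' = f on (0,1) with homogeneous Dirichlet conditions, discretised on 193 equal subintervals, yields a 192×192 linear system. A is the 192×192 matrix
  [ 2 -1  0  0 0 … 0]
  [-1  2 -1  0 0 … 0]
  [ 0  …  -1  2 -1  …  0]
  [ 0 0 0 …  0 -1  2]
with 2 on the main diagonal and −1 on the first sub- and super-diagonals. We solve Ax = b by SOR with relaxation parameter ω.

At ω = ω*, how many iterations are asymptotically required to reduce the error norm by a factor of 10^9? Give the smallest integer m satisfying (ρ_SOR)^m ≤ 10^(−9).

ρ_J = max_k |cos(kπ/193)| = cos(π/193) = 0.9998675
root = sin(π/193) = 0.0162770  (since 1−cos² = sin²).
ω* = 2 / (1 + 0.0162770) = 2 / 1.0162770 ≈ 1.9679674.
At ω = 1.9679674 every |λ(B_ω)| = ω−1, so ρ_SOR = 0.9679674.
For 9 digits: m = 9·ln10 / (−ln 0.9679674) = 20.7233/0.0325569 = 636.526; round up → m = 637.

m = 637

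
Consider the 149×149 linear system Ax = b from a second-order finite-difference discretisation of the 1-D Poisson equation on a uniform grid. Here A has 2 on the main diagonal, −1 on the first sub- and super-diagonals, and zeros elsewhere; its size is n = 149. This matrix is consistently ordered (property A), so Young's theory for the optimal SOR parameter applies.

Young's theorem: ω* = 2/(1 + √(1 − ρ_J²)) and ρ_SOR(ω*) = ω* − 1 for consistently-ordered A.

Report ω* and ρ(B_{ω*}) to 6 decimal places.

ω* = 1.958974, ρ_SOR = 0.958974

n=149: λ(B_J) = 1 − λ(A)/2 = cos(kπ/150); k=1 gives ρ_J = 0.999781.
root = sin(π/150) = 0.0209424  (since 1−cos² = sin²).
ω* = 2 / (1 + 0.0209424) = 2 / 1.0209424 ≈ 1.958974.
Hence ρ(B_{ω*}) = 1.958974 − 1 = 0.958974.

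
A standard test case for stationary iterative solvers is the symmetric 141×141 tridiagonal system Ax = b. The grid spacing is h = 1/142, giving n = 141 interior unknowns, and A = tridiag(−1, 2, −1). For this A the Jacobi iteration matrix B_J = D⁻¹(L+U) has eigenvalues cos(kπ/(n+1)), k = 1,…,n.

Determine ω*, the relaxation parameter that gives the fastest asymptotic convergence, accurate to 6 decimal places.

ω* = 1.956713

n=141: λ(B_J) = 1 − λ(A)/2 = cos(kπ/142); k=1 gives ρ_J = 0.999755.
√(1−ρ_J²) = |sin(π/142)| = 0.0221221
ω* = 2/(1 + 0.0221221) = 2/1.0221221 = 1.956713.
ρ_SOR = ω* − 1 = 1.956713 − 1 = 0.956713.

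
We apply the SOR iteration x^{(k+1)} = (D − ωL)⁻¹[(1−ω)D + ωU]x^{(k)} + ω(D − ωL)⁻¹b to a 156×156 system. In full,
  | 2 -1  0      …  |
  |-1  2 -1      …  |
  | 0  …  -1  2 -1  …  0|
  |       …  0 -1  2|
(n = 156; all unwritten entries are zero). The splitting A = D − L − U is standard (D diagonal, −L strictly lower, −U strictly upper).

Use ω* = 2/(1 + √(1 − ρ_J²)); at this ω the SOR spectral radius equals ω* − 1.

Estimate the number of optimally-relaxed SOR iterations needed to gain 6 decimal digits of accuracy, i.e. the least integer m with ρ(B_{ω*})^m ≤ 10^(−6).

m = 346

[ρ_J] n=156: ρ(B_J) = cos(π/(n+1)) = cos(π/157) = 0.9997998.
√(1 − cos²(π/157)) = sin(π/157) ≈ 0.0200088.
So ω* = 2/1.0200088 = 1.9607674 (Young).
ρ_SOR = ω* − 1 ≈ 0.9607674.
For 6 digits: m = 6·ln10 / (−ln 0.9607674) = 13.8155/0.0400229 = 345.190; round up → m = 346.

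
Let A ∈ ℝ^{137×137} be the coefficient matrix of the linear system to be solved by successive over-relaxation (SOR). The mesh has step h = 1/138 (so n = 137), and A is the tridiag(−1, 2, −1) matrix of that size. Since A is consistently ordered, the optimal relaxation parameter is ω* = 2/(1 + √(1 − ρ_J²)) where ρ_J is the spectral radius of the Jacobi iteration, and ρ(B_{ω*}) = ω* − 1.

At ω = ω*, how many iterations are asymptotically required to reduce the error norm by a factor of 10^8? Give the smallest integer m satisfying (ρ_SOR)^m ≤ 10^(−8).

m = 405

B_J for the 137×137 system has eigenvalues cos(kπ/138); ρ_J = cos(π/138) = 0.9997409.
1 − cos²(π/138) = sin²(π/138) ⇒ √(1−ρ_J²) = sin(π/138) = 0.0227632.
Young: ω* = 2/(1+√(1−ρ_J²)) = 2/(1+0.0227632) = 2/1.0227632 = 1.9554869.
Hence ρ(B_{ω*}) = 1.9554869 − 1 = 0.9554869.
8·ln10 = 18.4207; −ln(0.9554869) = 0.0455342; m = ⌈18.4207/0.0455342⌉ = ⌈404.546⌉ = 405.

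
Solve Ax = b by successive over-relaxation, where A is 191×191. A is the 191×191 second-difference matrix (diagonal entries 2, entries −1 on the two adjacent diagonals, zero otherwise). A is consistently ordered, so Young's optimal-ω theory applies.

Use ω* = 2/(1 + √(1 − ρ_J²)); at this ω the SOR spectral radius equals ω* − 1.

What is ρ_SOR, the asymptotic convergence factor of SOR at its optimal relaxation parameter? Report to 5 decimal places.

ρ_SOR = 0.96780

n=191: λ(B_J) = 1 − λ(A)/2 = cos(kπ/192); k=1 gives ρ_J = 0.99987.
√(1−ρ_J²) simplifies to sin(π/192) = 0.016362.
ω* = 2 / (1 + 0.016362) = 2 / 1.016362 ≈ 1.96780.
ρ(B_{ω*}) = ω*−1 = 0.96780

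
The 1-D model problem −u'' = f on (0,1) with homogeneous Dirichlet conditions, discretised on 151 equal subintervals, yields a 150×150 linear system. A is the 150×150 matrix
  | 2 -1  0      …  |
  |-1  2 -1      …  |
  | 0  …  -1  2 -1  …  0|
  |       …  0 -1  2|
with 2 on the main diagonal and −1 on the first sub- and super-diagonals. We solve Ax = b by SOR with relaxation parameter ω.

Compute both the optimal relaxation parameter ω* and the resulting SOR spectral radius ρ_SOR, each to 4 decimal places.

ω* = 1.9592, ρ_SOR = 0.9592

spectrum of D⁻¹(L+U) = {cos(kπ/151) : 1≤k≤150}; ρ_J = cos(π/151) = 0.9998.
√(1−ρ_J²) = |sin(π/151)| = 0.02080
So ω* = 2/1.02080 = 1.9592 (Young).
and ρ(B_{ω*}) = 1.9592 − 1 = 0.9592.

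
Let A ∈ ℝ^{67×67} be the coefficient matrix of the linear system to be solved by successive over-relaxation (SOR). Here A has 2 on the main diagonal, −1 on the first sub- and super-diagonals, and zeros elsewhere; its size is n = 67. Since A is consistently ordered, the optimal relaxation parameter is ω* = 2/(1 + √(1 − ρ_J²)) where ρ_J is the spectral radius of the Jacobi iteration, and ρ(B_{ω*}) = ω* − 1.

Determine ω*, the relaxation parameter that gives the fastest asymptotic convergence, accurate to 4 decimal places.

ω* = 1.9117

B_J for the 67×67 system has eigenvalues cos(kπ/68); ρ_J = cos(π/68) = 0.9989.
√(1−ρ_J²) simplifies to sin(π/68) = 0.04618.
Young: ω* = 2/(1+√(1−ρ_J²)) = 2/(1+0.04618) = 2/1.04618 = 1.9117.
At ω = 1.9117 every |λ(B_ω)| = ω−1, so ρ_SOR = 0.9117.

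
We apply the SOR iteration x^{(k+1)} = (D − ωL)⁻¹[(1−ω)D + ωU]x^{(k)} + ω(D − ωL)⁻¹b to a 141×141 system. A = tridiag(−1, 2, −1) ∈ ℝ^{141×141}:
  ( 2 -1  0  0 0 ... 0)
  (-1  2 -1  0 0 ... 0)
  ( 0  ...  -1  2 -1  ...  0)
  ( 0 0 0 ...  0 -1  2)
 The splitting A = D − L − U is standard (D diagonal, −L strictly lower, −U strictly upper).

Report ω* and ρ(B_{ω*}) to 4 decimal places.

ρ_J = max_k |cos(kπ/142)| = cos(π/142) = 0.9998
√(1 − cos²(π/142)) = sin(π/142) ≈ 0.02212.
Then 2/(1+√(1−ρ_J²)) = 2/(1+0.02212); ω* = 2/1.02212 = 1.9567.
ρ_SOR = ω* − 1 = 1.9567 − 1 = 0.9567.

ω* = 1.9567, ρ_SOR = 0.9567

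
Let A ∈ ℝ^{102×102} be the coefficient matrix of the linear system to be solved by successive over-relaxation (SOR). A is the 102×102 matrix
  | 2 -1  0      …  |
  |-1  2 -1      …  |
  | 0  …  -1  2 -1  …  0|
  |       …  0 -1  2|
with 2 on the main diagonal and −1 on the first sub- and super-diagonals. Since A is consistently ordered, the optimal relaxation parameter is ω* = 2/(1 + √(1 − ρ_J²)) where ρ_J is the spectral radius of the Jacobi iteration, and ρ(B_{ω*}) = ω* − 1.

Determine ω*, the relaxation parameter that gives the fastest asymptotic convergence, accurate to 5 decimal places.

ω* = 1.94081

B_J for the 102×102 system has eigenvalues cos(kπ/103); ρ_J = cos(π/103) = 0.99953.
root = sin(π/103) = 0.030496  (since 1−cos² = sin²).
ω* = 2 / (1 + 0.030496) = 2 / 1.030496 ≈ 1.94081.
ρ(B_{ω*}) = ω*−1 = 0.94081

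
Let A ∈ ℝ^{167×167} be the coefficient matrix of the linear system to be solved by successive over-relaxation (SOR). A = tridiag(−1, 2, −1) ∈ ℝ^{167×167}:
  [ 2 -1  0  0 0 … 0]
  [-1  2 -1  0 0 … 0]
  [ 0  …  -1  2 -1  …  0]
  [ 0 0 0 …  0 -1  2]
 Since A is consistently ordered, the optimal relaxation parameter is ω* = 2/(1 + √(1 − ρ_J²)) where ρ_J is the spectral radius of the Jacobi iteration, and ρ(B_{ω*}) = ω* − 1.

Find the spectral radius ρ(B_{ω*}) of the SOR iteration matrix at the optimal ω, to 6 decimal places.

B_J for the 167×167 system has eigenvalues cos(kπ/168); ρ_J = cos(π/168) = 0.999825.
√(1 − cos²(π/168)) = sin(π/168) ≈ 0.0186989.
Then 2/(1+√(1−ρ_J²)) = 2/(1+0.0186989); ω* = 2/1.0186989 = 1.963289.
and ρ(B_{ω*}) = 1.963289 − 1 = 0.963289.

ρ_SOR = 0.963289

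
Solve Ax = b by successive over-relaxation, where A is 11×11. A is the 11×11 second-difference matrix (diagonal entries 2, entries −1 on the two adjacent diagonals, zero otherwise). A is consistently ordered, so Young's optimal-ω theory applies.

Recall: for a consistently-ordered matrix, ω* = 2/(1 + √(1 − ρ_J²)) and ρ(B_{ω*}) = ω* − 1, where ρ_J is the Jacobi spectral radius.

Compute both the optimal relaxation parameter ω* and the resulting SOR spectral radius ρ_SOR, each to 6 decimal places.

ω* = 1.588791, ρ_SOR = 0.588791

[ρ_J] n=11: ρ(B_J) = cos(π/(n+1)) = cos(π/12) = 0.965926.
√(1−ρ_J²) simplifies to sin(π/12) = 0.2588190.
Young: ω* = 2/(1+√(1−ρ_J²)) = 2/(1+0.2588190) = 2/1.2588190 = 1.588791.
[ρ_SOR] ω* − 1 = 0.588791.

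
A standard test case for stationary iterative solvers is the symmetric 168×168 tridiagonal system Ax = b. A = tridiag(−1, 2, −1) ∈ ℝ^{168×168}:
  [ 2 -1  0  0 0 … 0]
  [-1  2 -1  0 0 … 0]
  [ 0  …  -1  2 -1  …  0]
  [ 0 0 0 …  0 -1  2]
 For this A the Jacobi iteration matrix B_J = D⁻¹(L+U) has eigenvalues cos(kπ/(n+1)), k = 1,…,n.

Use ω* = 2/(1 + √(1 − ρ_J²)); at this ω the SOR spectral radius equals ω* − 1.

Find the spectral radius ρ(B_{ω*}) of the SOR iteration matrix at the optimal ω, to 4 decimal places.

spectrum of D⁻¹(L+U) = {cos(kπ/169) : 1≤k≤168}; ρ_J = cos(π/169) = 0.9998.
√(1 − cos²(π/169)) = sin(π/169) ≈ 0.01859.
Then 2/(1+√(1−ρ_J²)) = 2/(1+0.01859); ω* = 2/1.01859 = 1.9635.
and ρ(B_{ω*}) = 1.9635 − 1 = 0.9635.

ρ_SOR = 0.9635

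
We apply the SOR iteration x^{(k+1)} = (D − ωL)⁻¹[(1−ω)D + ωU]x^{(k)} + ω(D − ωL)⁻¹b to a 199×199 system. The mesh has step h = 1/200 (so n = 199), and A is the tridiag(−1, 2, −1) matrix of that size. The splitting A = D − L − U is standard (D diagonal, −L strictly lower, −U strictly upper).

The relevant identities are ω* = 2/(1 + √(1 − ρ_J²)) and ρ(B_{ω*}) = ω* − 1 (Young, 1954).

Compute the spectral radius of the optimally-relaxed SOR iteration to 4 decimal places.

ρ_J = max_k |cos(kπ/200)| = cos(π/200) = 0.9999
√(1 − cos²(π/200)) = sin(π/200) ≈ 0.01571.
[ω*] 2 ÷ (1 + 0.01571) = 2 ÷ 1.01571 = 1.9691.
At ω = 1.9691 every |λ(B_ω)| = ω−1, so ρ_SOR = 0.9691.

ρ_SOR = 0.9691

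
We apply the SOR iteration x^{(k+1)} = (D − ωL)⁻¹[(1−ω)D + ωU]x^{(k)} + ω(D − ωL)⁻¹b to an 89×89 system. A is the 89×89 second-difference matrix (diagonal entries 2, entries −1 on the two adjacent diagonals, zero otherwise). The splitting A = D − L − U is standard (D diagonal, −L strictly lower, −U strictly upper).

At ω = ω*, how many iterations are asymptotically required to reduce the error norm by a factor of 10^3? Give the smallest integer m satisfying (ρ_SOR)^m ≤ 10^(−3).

m = 99

B_J for the 89×89 system has eigenvalues cos(kπ/90); ρ_J = cos(π/90) = 0.9993908.
√(1 − cos²(π/90)) = sin(π/90) ≈ 0.0348995.
ω* = 2 / (1 + 0.0348995) = 2 / 1.0348995 ≈ 1.9325548.
[ρ_SOR] ω* − 1 = 0.9325548.
Need (0.9325548)^m ≤ 10^(−3): m ≥ 3·ln10/|ln 0.9325548| = 6.90776/0.0698274 = 98.926 ⇒ m = 99.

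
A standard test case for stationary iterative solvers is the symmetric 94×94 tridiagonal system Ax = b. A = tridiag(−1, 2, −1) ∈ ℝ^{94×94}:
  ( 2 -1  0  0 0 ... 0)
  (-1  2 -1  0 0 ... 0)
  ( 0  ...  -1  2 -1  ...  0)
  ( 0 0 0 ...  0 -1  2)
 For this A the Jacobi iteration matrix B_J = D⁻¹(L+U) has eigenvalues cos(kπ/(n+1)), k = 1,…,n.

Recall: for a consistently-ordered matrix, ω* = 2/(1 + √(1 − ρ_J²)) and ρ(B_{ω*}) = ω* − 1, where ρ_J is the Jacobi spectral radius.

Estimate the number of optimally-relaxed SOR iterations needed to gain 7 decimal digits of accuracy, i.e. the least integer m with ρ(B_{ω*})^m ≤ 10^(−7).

m = 244

ρ_J = max_k |cos(kπ/95)| = cos(π/95) = 0.9994533
1 − cos²(π/95) = sin²(π/95) ⇒ √(1−ρ_J²) = sin(π/95) = 0.0330634.
ω* = 2 / (1 + 0.0330634) = 2 / 1.0330634 ≈ 1.9359896.
At ω = 1.9359896 every |λ(B_ω)| = ω−1, so ρ_SOR = 0.9359896.
7·ln10 = 16.1181; −ln(0.9359896) = 0.0661509; m = ⌈16.1181/0.0661509⌉ = ⌈243.657⌉ = 244.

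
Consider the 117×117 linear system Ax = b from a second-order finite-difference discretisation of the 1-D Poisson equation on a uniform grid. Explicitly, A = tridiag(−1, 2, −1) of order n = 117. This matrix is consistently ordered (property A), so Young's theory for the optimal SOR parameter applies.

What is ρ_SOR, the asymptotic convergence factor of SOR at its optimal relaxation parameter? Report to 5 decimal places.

ρ_J = max_k |cos(kπ/118)| = cos(π/118) = 0.99965
√(1−ρ_J²) simplifies to sin(π/118) = 0.026621.
Young: ω* = 2/(1+√(1−ρ_J²)) = 2/(1+0.026621) = 2/1.026621 = 1.94814.
At ω = 1.94814 every |λ(B_ω)| = ω−1, so ρ_SOR = 0.94814.

ρ_SOR = 0.94814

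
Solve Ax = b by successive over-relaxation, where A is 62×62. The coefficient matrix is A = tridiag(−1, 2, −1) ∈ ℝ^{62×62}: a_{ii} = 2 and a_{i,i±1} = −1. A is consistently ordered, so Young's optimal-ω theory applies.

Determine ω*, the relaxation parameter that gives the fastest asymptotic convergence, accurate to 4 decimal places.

ω* = 1.9050

B_J for the 62×62 system has eigenvalues cos(kπ/63); ρ_J = cos(π/63) = 0.9988.
√(1−ρ_J²) simplifies to sin(π/63) = 0.04985.
Young: ω* = 2/(1+√(1−ρ_J²)) = 2/(1+0.04985) = 2/1.04985 = 1.9050.
Hence ρ(B_{ω*}) = 1.9050 − 1 = 0.9050.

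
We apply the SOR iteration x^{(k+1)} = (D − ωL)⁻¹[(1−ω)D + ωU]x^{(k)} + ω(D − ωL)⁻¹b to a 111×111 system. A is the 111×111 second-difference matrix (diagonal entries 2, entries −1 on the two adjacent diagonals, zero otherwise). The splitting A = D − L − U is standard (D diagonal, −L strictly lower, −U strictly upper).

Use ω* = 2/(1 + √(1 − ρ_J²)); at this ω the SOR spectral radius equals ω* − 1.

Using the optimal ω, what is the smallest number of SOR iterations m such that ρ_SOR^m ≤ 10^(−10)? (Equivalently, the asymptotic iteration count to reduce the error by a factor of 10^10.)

With n=111, ρ(Jacobi) = cos(π/112) = 0.9996066.
1 − cos²(π/112) = sin²(π/112) ⇒ √(1−ρ_J²) = sin(π/112) = 0.0280463.
ω* = 2/(1 + 0.0280463) = 2/1.0280463 = 1.9454377.
and ρ(B_{ω*}) = 1.9454377 − 1 = 0.9454377.
(0.9454377)^m ≤ 10^{−10}  ⇒  m·ln(0.9454377) ≤ −10·ln10  ⇒  m ≥ 410.390  ⇒  m = 411

m = 411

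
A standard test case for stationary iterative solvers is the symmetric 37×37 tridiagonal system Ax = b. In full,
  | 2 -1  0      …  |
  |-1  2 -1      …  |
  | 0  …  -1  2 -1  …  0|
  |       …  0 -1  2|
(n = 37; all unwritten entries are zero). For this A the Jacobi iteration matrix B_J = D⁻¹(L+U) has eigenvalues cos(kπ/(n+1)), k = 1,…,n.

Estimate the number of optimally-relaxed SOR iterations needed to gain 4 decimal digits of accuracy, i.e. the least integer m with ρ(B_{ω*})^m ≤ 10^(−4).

ρ_J = max_k |cos(kπ/38)| = cos(π/38) = 0.9965845
√(1−ρ_J²) simplifies to sin(π/38) = 0.0825793.
Young: ω* = 2/(1+√(1−ρ_J²)) = 2/(1+0.0825793) = 2/1.0825793 = 1.8474397.
ρ_SOR = ω* − 1 ≈ 0.8474397.
m ≥ 4·ln10 / (−ln 0.8474397) = 55.639; smallest integer m = 56.

m = 56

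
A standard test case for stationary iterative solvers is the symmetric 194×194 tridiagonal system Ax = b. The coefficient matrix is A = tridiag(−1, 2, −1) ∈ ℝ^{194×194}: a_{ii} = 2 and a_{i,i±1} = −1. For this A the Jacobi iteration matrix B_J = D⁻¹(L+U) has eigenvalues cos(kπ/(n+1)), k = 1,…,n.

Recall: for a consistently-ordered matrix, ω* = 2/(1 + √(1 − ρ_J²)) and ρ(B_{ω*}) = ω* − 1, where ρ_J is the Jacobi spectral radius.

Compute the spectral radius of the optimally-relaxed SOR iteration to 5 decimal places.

ρ_SOR = 0.96829

spectrum of D⁻¹(L+U) = {cos(kπ/195) : 1≤k≤194}; ρ_J = cos(π/195) = 0.99987.
√(1−ρ_J²) = |sin(π/195)| = 0.016110
[ω*] 2 ÷ (1 + 0.016110) = 2 ÷ 1.016110 = 1.96829.
and ρ(B_{ω*}) = 1.96829 − 1 = 0.96829.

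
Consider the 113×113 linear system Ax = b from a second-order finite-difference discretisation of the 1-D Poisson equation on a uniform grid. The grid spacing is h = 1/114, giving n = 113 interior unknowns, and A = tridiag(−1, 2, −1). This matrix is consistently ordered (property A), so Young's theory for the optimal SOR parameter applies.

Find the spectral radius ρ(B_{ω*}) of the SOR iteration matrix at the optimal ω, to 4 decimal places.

ρ_SOR = 0.9464

n=113: λ(B_J) = 1 − λ(A)/2 = cos(kπ/114); k=1 gives ρ_J = 0.9996.
√(1−ρ_J²) simplifies to sin(π/114) = 0.02755.
So ω* = 2/1.02755 = 1.9464 (Young).
ρ(B_{ω*}) = ω*−1 = 0.9464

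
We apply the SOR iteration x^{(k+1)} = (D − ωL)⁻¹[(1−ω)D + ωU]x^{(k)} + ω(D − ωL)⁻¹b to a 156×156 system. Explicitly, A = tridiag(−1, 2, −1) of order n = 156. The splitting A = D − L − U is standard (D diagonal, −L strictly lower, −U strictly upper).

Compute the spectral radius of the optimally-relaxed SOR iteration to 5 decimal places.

B_J for the 156×156 system has eigenvalues cos(kπ/157); ρ_J = cos(π/157) = 0.99980.
√(1−ρ_J²) = |sin(π/157)| = 0.020009
ω* = 2/(1 + 0.020009) = 2/1.020009 = 1.96077.
Hence ρ(B_{ω*}) = 1.96077 − 1 = 0.96077.

ρ_SOR = 0.96077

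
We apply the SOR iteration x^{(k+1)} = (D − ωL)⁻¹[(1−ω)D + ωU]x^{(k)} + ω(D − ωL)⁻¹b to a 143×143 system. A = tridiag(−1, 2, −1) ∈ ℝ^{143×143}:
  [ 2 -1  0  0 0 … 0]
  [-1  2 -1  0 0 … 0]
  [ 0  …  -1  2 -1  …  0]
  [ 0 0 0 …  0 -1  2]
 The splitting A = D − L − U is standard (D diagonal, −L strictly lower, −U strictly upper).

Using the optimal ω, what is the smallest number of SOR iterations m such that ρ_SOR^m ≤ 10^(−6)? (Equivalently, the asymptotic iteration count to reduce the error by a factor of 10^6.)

m = 317

B_J for the 143×143 system has eigenvalues cos(kπ/144); ρ_J = cos(π/144) = 0.9997620.
1 − cos²(π/144) = sin²(π/144) ⇒ √(1−ρ_J²) = sin(π/144) = 0.0218149.
ω* = 2/(1 + 0.0218149) = 2/1.0218149 = 1.9573017.
ρ(B_{ω*}) = ω*−1 = 0.9573017
For 6 digits: m = 6·ln10 / (−ln 0.9573017) = 13.8155/0.0436367 = 316.603; round up → m = 317.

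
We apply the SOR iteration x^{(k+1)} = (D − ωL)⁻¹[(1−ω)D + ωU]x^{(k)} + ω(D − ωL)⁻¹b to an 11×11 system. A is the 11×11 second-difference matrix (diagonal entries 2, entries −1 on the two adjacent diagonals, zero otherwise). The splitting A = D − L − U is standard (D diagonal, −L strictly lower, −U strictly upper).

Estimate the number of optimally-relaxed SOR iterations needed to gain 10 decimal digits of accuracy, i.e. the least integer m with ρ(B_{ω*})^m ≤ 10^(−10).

m = 44

With n=11, ρ(Jacobi) = cos(π/12) = 0.9659258.
√(1−ρ_J²) simplifies to sin(π/12) = 0.2588190.
Then 2/(1+√(1−ρ_J²)) = 2/(1+0.2588190); ω* = 2/1.2588190 = 1.5887908.
ρ_SOR = ω* − 1 = 1.5887908 − 1 = 0.5887908.
For 10 digits: m = 10·ln10 / (−ln 0.5887908) = 23.0259/0.529684 = 43.471; round up → m = 44.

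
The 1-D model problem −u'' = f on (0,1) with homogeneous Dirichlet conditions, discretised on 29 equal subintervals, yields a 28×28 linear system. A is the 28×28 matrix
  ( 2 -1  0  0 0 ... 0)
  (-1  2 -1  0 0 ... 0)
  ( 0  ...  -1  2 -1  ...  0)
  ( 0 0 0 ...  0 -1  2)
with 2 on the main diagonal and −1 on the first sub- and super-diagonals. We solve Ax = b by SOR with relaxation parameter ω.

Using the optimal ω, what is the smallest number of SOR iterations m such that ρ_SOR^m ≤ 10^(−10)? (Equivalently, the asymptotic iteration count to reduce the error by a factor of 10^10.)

With n=28, ρ(Jacobi) = cos(π/29) = 0.9941380.
√(1 − cos²(π/29)) = sin(π/29) ≈ 0.1081190.
[ω*] 2 ÷ (1 + 0.1081190) = 2 ÷ 1.1081190 = 1.8048603.
ρ_SOR = ω* − 1 = 1.8048603 − 1 = 0.8048603.
Need (0.8048603)^m ≤ 10^(−10): m ≥ 10·ln10/|ln 0.8048603| = 23.0259/0.217087 = 106.068 ⇒ m = 107.

m = 107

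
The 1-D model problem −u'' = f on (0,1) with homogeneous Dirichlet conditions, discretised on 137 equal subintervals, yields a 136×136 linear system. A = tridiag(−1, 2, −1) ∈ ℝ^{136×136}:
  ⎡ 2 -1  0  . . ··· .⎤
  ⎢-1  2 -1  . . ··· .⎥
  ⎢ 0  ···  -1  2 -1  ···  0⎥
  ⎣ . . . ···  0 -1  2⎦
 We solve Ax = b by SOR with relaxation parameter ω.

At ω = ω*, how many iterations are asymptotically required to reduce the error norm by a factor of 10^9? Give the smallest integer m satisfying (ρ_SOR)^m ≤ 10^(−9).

spectrum of D⁻¹(L+U) = {cos(kπ/137) : 1≤k≤136}; ρ_J = cos(π/137) = 0.9997371.
√(1 − cos²(π/137)) = sin(π/137) ≈ 0.0229293.
[ω*] 2 ÷ (1 + 0.0229293) = 2 ÷ 1.0229293 = 1.9551693.
At ω = 1.9551693 every |λ(B_ω)| = ω−1, so ρ_SOR = 0.9551693.
(0.9551693)^m ≤ 10^{−9}  ⇒  m·ln(0.9551693) ≤ −9·ln10  ⇒  m ≥ 451.816  ⇒  m = 452

m = 452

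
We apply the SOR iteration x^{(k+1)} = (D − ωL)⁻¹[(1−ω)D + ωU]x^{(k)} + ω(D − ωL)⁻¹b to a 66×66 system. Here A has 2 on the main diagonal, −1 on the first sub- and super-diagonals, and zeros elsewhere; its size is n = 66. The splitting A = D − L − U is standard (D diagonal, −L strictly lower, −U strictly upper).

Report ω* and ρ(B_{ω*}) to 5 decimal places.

n=66: λ(B_J) = 1 − λ(A)/2 = cos(kπ/67); k=1 gives ρ_J = 0.99890.
√(1−ρ_J²) = |sin(π/67)| = 0.046872
[ω*] 2 ÷ (1 + 0.046872) = 2 ÷ 1.046872 = 1.91045.
ρ_SOR = ω* − 1 = 1.91045 − 1 = 0.91045.

ω* = 1.91045, ρ_SOR = 0.91045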